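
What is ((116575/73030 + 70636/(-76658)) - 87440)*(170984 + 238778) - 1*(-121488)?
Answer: -10029188520151335417/279916687 ≈ -3.5829e+10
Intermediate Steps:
((116575/73030 + 70636/(-76658)) - 87440)*(170984 + 238778) - 1*(-121488) = ((116575*(1/73030) + 70636*(-1/76658)) - 87440)*409762 + 121488 = ((23315/14606 - 35318/38329) - 87440)*409762 + 121488 = (377785927/559833374 - 87440)*409762 + 121488 = -48951452436633/559833374*409762 + 121488 = -10029222526669805673/279916687 + 121488 = -10029188520151335417/279916687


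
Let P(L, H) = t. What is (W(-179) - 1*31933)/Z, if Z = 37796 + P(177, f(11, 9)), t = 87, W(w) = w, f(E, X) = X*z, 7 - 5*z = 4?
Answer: -32112/37883 ≈ -0.84766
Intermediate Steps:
z = ⅗ (z = 7/5 - ⅕*4 = 7/5 - ⅘ = ⅗ ≈ 0.60000)
f(E, X) = 3*X/5 (f(E, X) = X*(⅗) = 3*X/5)
P(L, H) = 87
Z = 37883 (Z = 37796 + 87 = 37883)
(W(-179) - 1*31933)/Z = (-179 - 1*31933)/37883 = (-179 - 31933)*(1/37883) = -32112*1/37883 = -32112/37883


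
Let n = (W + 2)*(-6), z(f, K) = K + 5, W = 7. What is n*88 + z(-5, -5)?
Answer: -4752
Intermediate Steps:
z(f, K) = 5 + K
n = -54 (n = (7 + 2)*(-6) = 9*(-6) = -54)
n*88 + z(-5, -5) = -54*88 + (5 - 5) = -4752 + 0 = -4752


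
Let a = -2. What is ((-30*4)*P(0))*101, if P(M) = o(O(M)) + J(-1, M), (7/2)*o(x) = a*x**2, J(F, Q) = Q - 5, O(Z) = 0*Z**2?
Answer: 60600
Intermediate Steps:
O(Z) = 0
J(F, Q) = -5 + Q
o(x) = -4*x**2/7 (o(x) = 2*(-2*x**2)/7 = -4*x**2/7)
P(M) = -5 + M (P(M) = -4/7*0**2 + (-5 + M) = -4/7*0 + (-5 + M) = 0 + (-5 + M) = -5 + M)
((-30*4)*P(0))*101 = ((-30*4)*(-5 + 0))*101 = -120*(-5)*101 = 600*101 = 60600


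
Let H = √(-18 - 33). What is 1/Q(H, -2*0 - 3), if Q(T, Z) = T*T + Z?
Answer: -1/54 ≈ -0.018519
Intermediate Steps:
H = I*√51 (H = √(-51) = I*√51 ≈ 7.1414*I)
Q(T, Z) = Z + T² (Q(T, Z) = T² + Z = Z + T²)
1/Q(H, -2*0 - 3) = 1/((-2*0 - 3) + (I*√51)²) = 1/((0 - 3) - 51) = 1/(-3 - 51) = 1/(-54) = -1/54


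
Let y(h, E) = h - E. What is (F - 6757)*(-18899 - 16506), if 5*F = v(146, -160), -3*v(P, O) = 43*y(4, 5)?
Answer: 717390272/3 ≈ 2.3913e+8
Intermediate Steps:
v(P, O) = 43/3 (v(P, O) = -43*(4 - 1*5)/3 = -43*(4 - 5)/3 = -43*(-1)/3 = -⅓*(-43) = 43/3)
F = 43/15 (F = (⅕)*(43/3) = 43/15 ≈ 2.8667)
(F - 6757)*(-18899 - 16506) = (43/15 - 6757)*(-18899 - 16506) = -101312/15*(-35405) = 717390272/3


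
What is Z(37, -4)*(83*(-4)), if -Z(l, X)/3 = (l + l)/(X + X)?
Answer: -9213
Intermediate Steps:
Z(l, X) = -3*l/X (Z(l, X) = -3*(l + l)/(X + X) = -3*2*l/(2*X) = -3*2*l*1/(2*X) = -3*l/X)
Z(37, -4)*(83*(-4)) = (-3*37/(-4))*(83*(-4)) = -3*37*(-¼)*(-332) = (111/4)*(-332) = -9213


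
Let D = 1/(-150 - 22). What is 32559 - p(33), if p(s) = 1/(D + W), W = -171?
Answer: 957658039/29413 ≈ 32559.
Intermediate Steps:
D = -1/172 (D = 1/(-172) = -1/172 ≈ -0.0058140)
p(s) = -172/29413 (p(s) = 1/(-1/172 - 171) = 1/(-29413/172) = -172/29413)
32559 - p(33) = 32559 - 1*(-172/29413) = 32559 + 172/29413 = 957658039/29413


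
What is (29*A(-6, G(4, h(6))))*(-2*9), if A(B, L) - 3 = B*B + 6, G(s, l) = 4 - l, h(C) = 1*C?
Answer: -23490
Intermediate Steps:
h(C) = C
A(B, L) = 9 + B² (A(B, L) = 3 + (B*B + 6) = 3 + (B² + 6) = 3 + (6 + B²) = 9 + B²)
(29*A(-6, G(4, h(6))))*(-2*9) = (29*(9 + (-6)²))*(-2*9) = (29*(9 + 36))*(-18) = (29*45)*(-18) = 1305*(-18) = -23490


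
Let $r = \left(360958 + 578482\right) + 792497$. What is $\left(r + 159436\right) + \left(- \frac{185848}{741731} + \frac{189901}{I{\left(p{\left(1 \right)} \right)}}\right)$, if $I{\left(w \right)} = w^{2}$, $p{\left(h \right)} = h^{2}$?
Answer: $\frac{1543745259446}{741731} \approx 2.0813 \cdot 10^{6}$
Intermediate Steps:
$r = 1731937$ ($r = 939440 + 792497 = 1731937$)
$\left(r + 159436\right) + \left(- \frac{185848}{741731} + \frac{189901}{I{\left(p{\left(1 \right)} \right)}}\right) = \left(1731937 + 159436\right) + \left(- \frac{185848}{741731} + \frac{189901}{\left(1^{2}\right)^{2}}\right) = 1891373 + \left(\left(-185848\right) \frac{1}{741731} + \frac{189901}{1^{2}}\right) = 1891373 - \left(\frac{185848}{741731} - \frac{189901}{1}\right) = 1891373 + \left(- \frac{185848}{741731} + 189901 \cdot 1\right) = 1891373 + \left(- \frac{185848}{741731} + 189901\right) = 1891373 + \frac{140855272783}{741731} = \frac{1543745259446}{741731}$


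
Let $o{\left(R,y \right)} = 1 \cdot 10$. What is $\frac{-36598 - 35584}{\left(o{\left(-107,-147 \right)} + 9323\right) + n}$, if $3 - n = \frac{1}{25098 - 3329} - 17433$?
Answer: $- \frac{785664979}{291367180} \approx -2.6965$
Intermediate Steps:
$n = \frac{379564283}{21769}$ ($n = 3 - \left(\frac{1}{25098 - 3329} - 17433\right) = 3 - \left(\frac{1}{21769} - 17433\right) = 3 - - \frac{379498976}{21769} = 3 + \frac{379498976}{21769} = \frac{379564283}{21769} \approx 17436.0$)
$o{\left(R,y \right)} = 10$
$\frac{-36598 - 35584}{\left(o{\left(-107,-147 \right)} + 9323\right) + n} = \frac{-36598 - 35584}{\left(10 + 9323\right) + \frac{379564283}{21769}} = - \frac{72182}{9333 + \frac{379564283}{21769}} = - \frac{72182}{\frac{582734360}{21769}} = \left(-72182\right) \frac{21769}{582734360} = - \frac{785664979}{291367180}$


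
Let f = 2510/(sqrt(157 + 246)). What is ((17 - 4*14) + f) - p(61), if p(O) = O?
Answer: -100 + 2510*sqrt(403)/403 ≈ 25.032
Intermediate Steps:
f = 2510*sqrt(403)/403 (f = 2510/(sqrt(403)) = 2510*(sqrt(403)/403) = 2510*sqrt(403)/403 ≈ 125.03)
((17 - 4*14) + f) - p(61) = ((17 - 4*14) + 2510*sqrt(403)/403) - 1*61 = ((17 - 56) + 2510*sqrt(403)/403) - 61 = (-39 + 2510*sqrt(403)/403) - 61 = -100 + 2510*sqrt(403)/403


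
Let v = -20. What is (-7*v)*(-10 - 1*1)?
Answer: -1540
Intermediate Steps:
(-7*v)*(-10 - 1*1) = (-7*(-20))*(-10 - 1*1) = 140*(-10 - 1) = 140*(-11) = -1540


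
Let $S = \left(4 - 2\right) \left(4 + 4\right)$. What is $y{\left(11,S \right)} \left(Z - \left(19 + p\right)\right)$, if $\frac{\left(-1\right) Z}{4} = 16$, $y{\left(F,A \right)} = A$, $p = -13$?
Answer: $-1120$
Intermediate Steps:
$S = 16$ ($S = 2 \cdot 8 = 16$)
$Z = -64$ ($Z = \left(-4\right) 16 = -64$)
$y{\left(11,S \right)} \left(Z - \left(19 + p\right)\right) = 16 \left(-64 - 6\right) = 16 \left(-70\right) = -1120$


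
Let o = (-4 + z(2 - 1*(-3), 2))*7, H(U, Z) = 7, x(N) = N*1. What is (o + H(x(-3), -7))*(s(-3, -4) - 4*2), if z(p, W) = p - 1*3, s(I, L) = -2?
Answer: 70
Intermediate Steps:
x(N) = N
z(p, W) = -3 + p (z(p, W) = p - 3 = -3 + p)
o = -14 (o = (-4 + (-3 + (2 - 1*(-3))))*7 = (-4 + (-3 + (2 + 3)))*7 = (-4 + (-3 + 5))*7 = (-4 + 2)*7 = -2*7 = -14)
(o + H(x(-3), -7))*(s(-3, -4) - 4*2) = (-14 + 7)*(-2 - 4*2) = -7*(-2 - 8) = -7*(-10) = 70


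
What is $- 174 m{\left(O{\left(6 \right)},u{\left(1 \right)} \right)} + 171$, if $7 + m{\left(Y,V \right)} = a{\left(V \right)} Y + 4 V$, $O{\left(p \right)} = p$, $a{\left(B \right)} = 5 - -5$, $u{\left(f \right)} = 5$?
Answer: $-12531$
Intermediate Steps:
$a{\left(B \right)} = 10$ ($a{\left(B \right)} = 5 + 5 = 10$)
$m{\left(Y,V \right)} = -7 + 4 V + 10 Y$ ($m{\left(Y,V \right)} = -7 + \left(10 Y + 4 V\right) = -7 + \left(4 V + 10 Y\right) = -7 + 4 V + 10 Y$)
$- 174 m{\left(O{\left(6 \right)},u{\left(1 \right)} \right)} + 171 = - 174 \left(-7 + 4 \cdot 5 + 10 \cdot 6\right) + 171 = - 174 \left(-7 + 20 + 60\right) + 171 = \left(-174\right) 73 + 171 = -12702 + 171 = -12531$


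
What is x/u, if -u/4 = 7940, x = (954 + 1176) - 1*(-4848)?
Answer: -3489/15880 ≈ -0.21971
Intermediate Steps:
x = 6978 (x = 2130 + 4848 = 6978)
u = -31760 (u = -4*7940 = -31760)
x/u = 6978/(-31760) = 6978*(-1/31760) = -3489/15880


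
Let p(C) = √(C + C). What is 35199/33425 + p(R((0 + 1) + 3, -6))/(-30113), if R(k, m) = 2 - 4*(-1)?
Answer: 35199/33425 - 2*√3/30113 ≈ 1.0530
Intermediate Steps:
R(k, m) = 6 (R(k, m) = 2 + 4 = 6)
p(C) = √2*√C (p(C) = √(2*C) = √2*√C)
35199/33425 + p(R((0 + 1) + 3, -6))/(-30113) = 35199/33425 + (√2*√6)/(-30113) = 35199*(1/33425) + (2*√3)*(-1/30113) = 35199/33425 - 2*√3/30113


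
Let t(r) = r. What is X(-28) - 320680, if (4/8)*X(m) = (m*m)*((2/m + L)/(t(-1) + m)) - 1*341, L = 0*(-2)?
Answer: -9319386/29 ≈ -3.2136e+5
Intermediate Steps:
L = 0
X(m) = -682 + 4*m/(-1 + m) (X(m) = 2*((m*m)*((2/m + 0)/(-1 + m)) - 1*341) = 2*(m²*((2/m)/(-1 + m)) - 341) = 2*(m²*(2/(m*(-1 + m))) - 341) = 2*(2*m/(-1 + m) - 341) = 2*(-341 + 2*m/(-1 + m)) = -682 + 4*m/(-1 + m))
X(-28) - 320680 = 2*(341 - 339*(-28))/(-1 - 28) - 320680 = 2*(341 + 9492)/(-29) - 320680 = 2*(-1/29)*9833 - 320680 = -19666/29 - 320680 = -9319386/29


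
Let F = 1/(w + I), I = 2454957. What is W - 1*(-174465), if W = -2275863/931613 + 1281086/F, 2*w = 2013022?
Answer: 4131180431989548206/931613 ≈ 4.4344e+12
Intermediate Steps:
w = 1006511 (w = (½)*2013022 = 1006511)
F = 1/3461468 (F = 1/(1006511 + 2454957) = 1/3461468 ≈ 2.8889e-7)
W = 4131180269455686161/931613 (W = -2275863/931613 + 1281086/(1/3461468) = -2275863*1/931613 + 1281086*3461468 = -2275863/931613 + 4434438194248 = 4131180269455686161/931613 ≈ 4.4344e+12)
W - 1*(-174465) = 4131180269455686161/931613 - 1*(-174465) = 4131180269455686161/931613 + 174465 = 4131180431989548206/931613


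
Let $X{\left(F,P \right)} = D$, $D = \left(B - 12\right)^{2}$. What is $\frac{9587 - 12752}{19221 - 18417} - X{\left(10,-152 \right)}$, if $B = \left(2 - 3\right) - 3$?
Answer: $- \frac{69663}{268} \approx -259.94$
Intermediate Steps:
$B = -4$ ($B = -1 - 3 = -4$)
$D = 256$ ($D = \left(-4 - 12\right)^{2} = \left(-16\right)^{2} = 256$)
$X{\left(F,P \right)} = 256$
$\frac{9587 - 12752}{19221 - 18417} - X{\left(10,-152 \right)} = \frac{9587 - 12752}{19221 - 18417} - 256 = - \frac{3165}{804} - 256 = \left(-3165\right) \frac{1}{804} - 256 = - \frac{1055}{268} - 256 = - \frac{69663}{268}$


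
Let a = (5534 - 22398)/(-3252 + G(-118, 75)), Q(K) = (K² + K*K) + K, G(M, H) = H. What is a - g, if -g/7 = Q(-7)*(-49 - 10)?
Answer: -119384327/3177 ≈ -37578.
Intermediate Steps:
Q(K) = K + 2*K² (Q(K) = (K² + K²) + K = 2*K² + K = K + 2*K²)
a = 16864/3177 (a = (5534 - 22398)/(-3252 + 75) = -16864/(-3177) = -16864*(-1/3177) = 16864/3177 ≈ 5.3082)
g = 37583 (g = -7*(-7*(1 + 2*(-7)))*(-49 - 10) = -7*(-7*(1 - 14))*(-59) = -7*(-7*(-13))*(-59) = -637*(-59) = -7*(-5369) = 37583)
a - g = 16864/3177 - 1*37583 = 16864/3177 - 37583 = -119384327/3177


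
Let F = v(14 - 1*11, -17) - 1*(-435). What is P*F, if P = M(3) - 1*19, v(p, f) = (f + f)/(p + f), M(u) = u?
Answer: -48992/7 ≈ -6998.9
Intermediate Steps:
v(p, f) = 2*f/(f + p) (v(p, f) = (2*f)/(f + p) = 2*f/(f + p))
F = 3062/7 (F = 2*(-17)/(-17 + (14 - 1*11)) - 1*(-435) = 2*(-17)/(-17 + (14 - 11)) + 435 = 2*(-17)/(-17 + 3) + 435 = 2*(-17)/(-14) + 435 = 2*(-17)*(-1/14) + 435 = 17/7 + 435 = 3062/7 ≈ 437.43)
P = -16 (P = 3 - 1*19 = 3 - 19 = -16)
P*F = -16*3062/7 = -48992/7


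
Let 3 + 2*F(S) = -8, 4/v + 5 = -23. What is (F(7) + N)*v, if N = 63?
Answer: -115/14 ≈ -8.2143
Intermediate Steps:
v = -⅐ (v = 4/(-5 - 23) = 4/(-28) = 4*(-1/28) = -⅐ ≈ -0.14286)
F(S) = -11/2 (F(S) = -3/2 + (½)*(-8) = -3/2 - 4 = -11/2)
(F(7) + N)*v = (-11/2 + 63)*(-⅐) = (115/2)*(-⅐) = -115/14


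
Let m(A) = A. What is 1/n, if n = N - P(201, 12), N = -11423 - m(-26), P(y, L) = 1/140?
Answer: -140/1595581 ≈ -8.7742e-5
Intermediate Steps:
P(y, L) = 1/140
N = -11397 (N = -11423 - 1*(-26) = -11423 + 26 = -11397)
n = -1595581/140 (n = -11397 - 1*1/140 = -11397 - 1/140 = -1595581/140 ≈ -11397.)
1/n = 1/(-1595581/140) = -140/1595581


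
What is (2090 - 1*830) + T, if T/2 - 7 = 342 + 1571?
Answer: 5100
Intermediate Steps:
T = 3840 (T = 14 + 2*(342 + 1571) = 14 + 2*1913 = 14 + 3826 = 3840)
(2090 - 1*830) + T = (2090 - 1*830) + 3840 = (2090 - 830) + 3840 = 1260 + 3840 = 5100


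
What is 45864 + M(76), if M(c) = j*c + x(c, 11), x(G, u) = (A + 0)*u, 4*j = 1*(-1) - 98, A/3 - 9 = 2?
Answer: 44346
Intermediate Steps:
A = 33 (A = 27 + 3*2 = 27 + 6 = 33)
j = -99/4 (j = (1*(-1) - 98)/4 = (-1 - 98)/4 = (¼)*(-99) = -99/4 ≈ -24.750)
x(G, u) = 33*u (x(G, u) = (33 + 0)*u = 33*u)
M(c) = 363 - 99*c/4 (M(c) = -99*c/4 + 33*11 = -99*c/4 + 363 = 363 - 99*c/4)
45864 + M(76) = 45864 + (363 - 99/4*76) = 45864 + (363 - 1881) = 45864 - 1518 = 44346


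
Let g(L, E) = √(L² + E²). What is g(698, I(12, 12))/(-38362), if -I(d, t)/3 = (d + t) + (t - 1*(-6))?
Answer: -√125770/19181 ≈ -0.018489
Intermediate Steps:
I(d, t) = -18 - 6*t - 3*d (I(d, t) = -3*((d + t) + (t - 1*(-6))) = -3*((d + t) + (t + 6)) = -3*((d + t) + (6 + t)) = -3*(6 + d + 2*t) = -18 - 6*t - 3*d)
g(L, E) = √(E² + L²)
g(698, I(12, 12))/(-38362) = √((-18 - 6*12 - 3*12)² + 698²)/(-38362) = √((-18 - 72 - 36)² + 487204)*(-1/38362) = √((-126)² + 487204)*(-1/38362) = √(15876 + 487204)*(-1/38362) = √503080*(-1/38362) = (2*√125770)*(-1/38362) = -√125770/19181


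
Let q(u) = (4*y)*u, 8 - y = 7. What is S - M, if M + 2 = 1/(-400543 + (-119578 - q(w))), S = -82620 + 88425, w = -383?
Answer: 3011446324/518589 ≈ 5807.0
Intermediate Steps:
y = 1 (y = 8 - 1*7 = 8 - 7 = 1)
q(u) = 4*u (q(u) = (4*1)*u = 4*u)
S = 5805
M = -1037179/518589 (M = -2 + 1/(-400543 + (-119578 - 4*(-383))) = -2 + 1/(-400543 + (-119578 - 1*(-1532))) = -2 + 1/(-400543 + (-119578 + 1532)) = -2 + 1/(-400543 - 118046) = -2 + 1/(-518589) = -2 - 1/518589 = -1037179/518589 ≈ -2.0000)
S - M = 5805 - 1*(-1037179/518589) = 5805 + 1037179/518589 = 3011446324/518589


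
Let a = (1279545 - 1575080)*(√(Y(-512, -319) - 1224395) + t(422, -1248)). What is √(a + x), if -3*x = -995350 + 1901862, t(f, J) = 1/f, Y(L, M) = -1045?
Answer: √(-485428290954 - 5684045933520*I*√8510)/1266 ≈ 12784.0 - 12796.0*I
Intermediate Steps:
a = -295535/422 - 3546420*I*√8510 (a = (1279545 - 1575080)*(√(-1045 - 1224395) + 1/422) = -295535*(√(-1225440) + 1/422) = -295535*(12*I*√8510 + 1/422) = -295535*(1/422 + 12*I*√8510) = -295535/422 - 3546420*I*√8510 ≈ -700.32 - 3.2716e+8*I)
x = -906512/3 (x = -(-995350 + 1901862)/3 = -⅓*906512 = -906512/3 ≈ -3.0217e+5)
√(a + x) = √((-295535/422 - 3546420*I*√8510) - 906512/3) = √(-383434669/1266 - 3546420*I*√8510)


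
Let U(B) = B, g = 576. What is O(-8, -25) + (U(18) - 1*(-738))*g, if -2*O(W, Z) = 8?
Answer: 435452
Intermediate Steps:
O(W, Z) = -4 (O(W, Z) = -1/2*8 = -4)
O(-8, -25) + (U(18) - 1*(-738))*g = -4 + (18 - 1*(-738))*576 = -4 + (18 + 738)*576 = -4 + 756*576 = -4 + 435456 = 435452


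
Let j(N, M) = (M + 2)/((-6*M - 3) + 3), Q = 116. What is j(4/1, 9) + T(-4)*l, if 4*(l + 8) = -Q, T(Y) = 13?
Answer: -25985/54 ≈ -481.20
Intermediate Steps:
j(N, M) = -(2 + M)/(6*M) (j(N, M) = (2 + M)/((-3 - 6*M) + 3) = (2 + M)/((-6*M)) = (2 + M)*(-1/(6*M)) = -(2 + M)/(6*M))
l = -37 (l = -8 + (-1*116)/4 = -8 + (1/4)*(-116) = -8 - 29 = -37)
j(4/1, 9) + T(-4)*l = (1/6)*(-2 - 1*9)/9 + 13*(-37) = (1/6)*(1/9)*(-2 - 9) - 481 = (1/6)*(1/9)*(-11) - 481 = -11/54 - 481 = -25985/54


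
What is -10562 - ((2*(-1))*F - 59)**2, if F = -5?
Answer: -12963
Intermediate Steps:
-10562 - ((2*(-1))*F - 59)**2 = -10562 - ((2*(-1))*(-5) - 59)**2 = -10562 - (-2*(-5) - 59)**2 = -10562 - (10 - 59)**2 = -10562 - 1*(-49)**2 = -10562 - 1*2401 = -10562 - 2401 = -12963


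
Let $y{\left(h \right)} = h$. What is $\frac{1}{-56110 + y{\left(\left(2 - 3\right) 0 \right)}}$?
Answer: $- \frac{1}{56110} \approx -1.7822 \cdot 10^{-5}$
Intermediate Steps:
$\frac{1}{-56110 + y{\left(\left(2 - 3\right) 0 \right)}} = \frac{1}{-56110 + \left(2 - 3\right) 0} = \frac{1}{-56110 - 0} = \frac{1}{-56110 + 0} = \frac{1}{-56110} = - \frac{1}{56110}$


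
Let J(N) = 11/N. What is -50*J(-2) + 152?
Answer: 427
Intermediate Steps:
-50*J(-2) + 152 = -550/(-2) + 152 = -550*(-1)/2 + 152 = -50*(-11/2) + 152 = 275 + 152 = 427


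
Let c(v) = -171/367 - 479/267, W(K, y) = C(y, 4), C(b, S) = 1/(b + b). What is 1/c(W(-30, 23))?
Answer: -97989/221450 ≈ -0.44249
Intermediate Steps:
C(b, S) = 1/(2*b)
W(K, y) = 1/(2*y)
c(v) = -221450/97989 (c(v) = -171*1/367 - 479*1/267 = -171/367 - 479/267 = -221450/97989)
1/c(W(-30, 23)) = 1/(-221450/97989) = -97989/221450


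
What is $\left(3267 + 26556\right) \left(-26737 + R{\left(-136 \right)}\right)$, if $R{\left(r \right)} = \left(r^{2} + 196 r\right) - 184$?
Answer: $-1046220663$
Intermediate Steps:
$R{\left(r \right)} = -184 + r^{2} + 196 r$
$\left(3267 + 26556\right) \left(-26737 + R{\left(-136 \right)}\right) = \left(3267 + 26556\right) \left(-26737 + \left(-184 + \left(-136\right)^{2} + 196 \left(-136\right)\right)\right) = 29823 \left(-26737 - 8344\right) = 29823 \left(-35081\right) = -1046220663$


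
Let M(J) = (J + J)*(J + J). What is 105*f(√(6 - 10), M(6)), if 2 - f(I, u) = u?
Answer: -14910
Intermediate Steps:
M(J) = 4*J² (M(J) = (2*J)*(2*J) = 4*J²)
f(I, u) = 2 - u
105*f(√(6 - 10), M(6)) = 105*(2 - 4*6²) = 105*(2 - 4*36) = 105*(2 - 1*144) = 105*(2 - 144) = 105*(-142) = -14910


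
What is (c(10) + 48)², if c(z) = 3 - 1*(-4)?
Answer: 3025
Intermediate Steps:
c(z) = 7 (c(z) = 3 + 4 = 7)
(c(10) + 48)² = (7 + 48)² = 55² = 3025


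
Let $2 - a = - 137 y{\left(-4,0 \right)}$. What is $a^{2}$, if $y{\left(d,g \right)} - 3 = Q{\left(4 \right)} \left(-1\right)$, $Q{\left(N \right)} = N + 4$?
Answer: $466489$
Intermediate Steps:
$Q{\left(N \right)} = 4 + N$
$y{\left(d,g \right)} = -5$ ($y{\left(d,g \right)} = 3 + \left(4 + 4\right) \left(-1\right) = 3 + 8 \left(-1\right) = 3 - 8 = -5$)
$a = -683$ ($a = 2 - \left(-137\right) \left(-5\right) = 2 - 685 = -683$)
$a^{2} = \left(-683\right)^{2} = 466489$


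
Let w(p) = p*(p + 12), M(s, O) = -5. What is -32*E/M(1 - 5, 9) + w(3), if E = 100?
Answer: 685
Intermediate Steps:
w(p) = p*(12 + p)
-32*E/M(1 - 5, 9) + w(3) = -3200/(-5) + 3*(12 + 3) = -3200*(-1)/5 + 3*15 = -32*(-20) + 45 = 640 + 45 = 685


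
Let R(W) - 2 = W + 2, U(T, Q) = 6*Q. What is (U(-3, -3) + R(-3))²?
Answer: 289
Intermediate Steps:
R(W) = 4 + W (R(W) = 2 + (W + 2) = 2 + (2 + W) = 4 + W)
(U(-3, -3) + R(-3))² = (6*(-3) + (4 - 3))² = (-18 + 1)² = (-17)² = 289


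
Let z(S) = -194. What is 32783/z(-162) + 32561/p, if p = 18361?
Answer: -595611829/3562034 ≈ -167.21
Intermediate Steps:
32783/z(-162) + 32561/p = 32783/(-194) + 32561/18361 = 32783*(-1/194) + 32561*(1/18361) = -32783/194 + 32561/18361 = -595611829/3562034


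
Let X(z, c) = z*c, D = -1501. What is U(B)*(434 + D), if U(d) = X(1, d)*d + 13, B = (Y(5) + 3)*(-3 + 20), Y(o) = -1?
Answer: -1247323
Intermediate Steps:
X(z, c) = c*z
B = 34 (B = (-1 + 3)*(-3 + 20) = 2*17 = 34)
U(d) = 13 + d² (U(d) = (d*1)*d + 13 = d*d + 13 = d² + 13 = 13 + d²)
U(B)*(434 + D) = (13 + 34²)*(434 - 1501) = (13 + 1156)*(-1067) = 1169*(-1067) = -1247323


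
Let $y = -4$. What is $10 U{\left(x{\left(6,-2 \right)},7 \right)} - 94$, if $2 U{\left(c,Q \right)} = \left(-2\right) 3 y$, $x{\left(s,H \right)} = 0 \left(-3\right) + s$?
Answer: $26$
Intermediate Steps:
$x{\left(s,H \right)} = s$ ($x{\left(s,H \right)} = 0 + s = s$)
$U{\left(c,Q \right)} = 12$ ($U{\left(c,Q \right)} = \frac{\left(-2\right) 3 \left(-4\right)}{2} = \frac{\left(-6\right) \left(-4\right)}{2} = \frac{1}{2} \cdot 24 = 12$)
$10 U{\left(x{\left(6,-2 \right)},7 \right)} - 94 = 10 \cdot 12 - 94 = 120 - 94 = 26$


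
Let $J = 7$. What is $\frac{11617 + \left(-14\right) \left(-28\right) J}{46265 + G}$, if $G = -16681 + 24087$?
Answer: $\frac{14361}{53671} \approx 0.26757$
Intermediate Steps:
$G = 7406$
$\frac{11617 + \left(-14\right) \left(-28\right) J}{46265 + G} = \frac{11617 + \left(-14\right) \left(-28\right) 7}{46265 + 7406} = \frac{11617 + 392 \cdot 7}{53671} = \left(11617 + 2744\right) \frac{1}{53671} = 14361 \cdot \frac{1}{53671} = \frac{14361}{53671}$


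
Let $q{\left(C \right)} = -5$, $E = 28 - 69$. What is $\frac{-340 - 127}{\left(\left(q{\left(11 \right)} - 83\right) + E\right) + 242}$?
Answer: $- \frac{467}{113} \approx -4.1327$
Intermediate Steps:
$E = -41$ ($E = 28 - 69 = -41$)
$\frac{-340 - 127}{\left(\left(q{\left(11 \right)} - 83\right) + E\right) + 242} = \frac{-340 - 127}{\left(\left(-5 - 83\right) - 41\right) + 242} = - \frac{467}{\left(-88 - 41\right) + 242} = - \frac{467}{-129 + 242} = - \frac{467}{113}$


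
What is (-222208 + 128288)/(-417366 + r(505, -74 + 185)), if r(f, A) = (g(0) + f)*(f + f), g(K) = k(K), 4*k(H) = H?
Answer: -23480/23171 ≈ -1.0133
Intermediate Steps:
k(H) = H/4
g(K) = K/4
r(f, A) = 2*f**2 (r(f, A) = ((1/4)*0 + f)*(f + f) = (0 + f)*(2*f) = f*(2*f) = 2*f**2)
(-222208 + 128288)/(-417366 + r(505, -74 + 185)) = (-222208 + 128288)/(-417366 + 2*505**2) = -93920/(-417366 + 2*255025) = -93920/(-417366 + 510050) = -93920/92684 = -93920*1/92684 = -23480/23171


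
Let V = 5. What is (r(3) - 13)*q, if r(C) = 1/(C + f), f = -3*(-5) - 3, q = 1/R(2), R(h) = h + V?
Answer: -194/105 ≈ -1.8476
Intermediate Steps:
R(h) = 5 + h (R(h) = h + 5 = 5 + h)
q = ⅐ (q = 1/(5 + 2) = 1/7 = ⅐ ≈ 0.14286)
f = 12 (f = 15 - 3 = 12)
r(C) = 1/(12 + C) (r(C) = 1/(C + 12) = 1/(12 + C))
(r(3) - 13)*q = (1/(12 + 3) - 13)*(⅐) = (1/15 - 13)*(⅐) = -194/15*⅐ = -194/105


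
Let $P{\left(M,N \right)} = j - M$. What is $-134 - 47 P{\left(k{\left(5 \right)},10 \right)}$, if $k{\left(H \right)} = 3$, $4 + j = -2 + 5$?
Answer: $54$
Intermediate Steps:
$j = -1$ ($j = -4 + \left(-2 + 5\right) = -4 + 3 = -1$)
$P{\left(M,N \right)} = -1 - M$
$-134 - 47 P{\left(k{\left(5 \right)},10 \right)} = -134 - 47 \left(-1 - 3\right) = -134 - -188 = -134 + 188 = 54$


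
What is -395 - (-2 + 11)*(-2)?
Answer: -377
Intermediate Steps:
-395 - (-2 + 11)*(-2) = -395 - 9*(-2) = -395 - 1*(-18) = -395 + 18 = -377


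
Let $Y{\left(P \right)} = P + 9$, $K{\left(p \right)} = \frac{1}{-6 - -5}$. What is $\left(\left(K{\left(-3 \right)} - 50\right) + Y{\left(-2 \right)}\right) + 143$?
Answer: $99$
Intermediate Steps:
$K{\left(p \right)} = -1$ ($K{\left(p \right)} = \frac{1}{-6 + 5} = \frac{1}{-1} = -1$)
$Y{\left(P \right)} = 9 + P$
$\left(\left(K{\left(-3 \right)} - 50\right) + Y{\left(-2 \right)}\right) + 143 = \left(\left(-1 - 50\right) + \left(9 - 2\right)\right) + 143 = \left(-51 + 7\right) + 143 = -44 + 143 = 99$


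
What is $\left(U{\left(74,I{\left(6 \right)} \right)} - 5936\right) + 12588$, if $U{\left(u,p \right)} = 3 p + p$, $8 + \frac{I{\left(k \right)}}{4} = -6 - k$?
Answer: $6332$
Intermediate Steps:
$I{\left(k \right)} = -56 - 4 k$ ($I{\left(k \right)} = -32 + 4 \left(-6 - k\right) = -32 - \left(24 + 4 k\right) = -56 - 4 k$)
$U{\left(u,p \right)} = 4 p$
$\left(U{\left(74,I{\left(6 \right)} \right)} - 5936\right) + 12588 = \left(4 \left(-56 - 24\right) - 5936\right) + 12588 = \left(4 \left(-80\right) - 5936\right) + 12588 = \left(-320 - 5936\right) + 12588 = -6256 + 12588 = 6332$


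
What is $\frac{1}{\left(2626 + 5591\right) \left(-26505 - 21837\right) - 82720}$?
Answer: $- \frac{1}{397308934} \approx -2.5169 \cdot 10^{-9}$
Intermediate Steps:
$\frac{1}{\left(2626 + 5591\right) \left(-26505 - 21837\right) - 82720} = \frac{1}{8217 \left(-48342\right) - 82720} = \frac{1}{-397226214 - 82720} = \frac{1}{-397308934} = - \frac{1}{397308934}$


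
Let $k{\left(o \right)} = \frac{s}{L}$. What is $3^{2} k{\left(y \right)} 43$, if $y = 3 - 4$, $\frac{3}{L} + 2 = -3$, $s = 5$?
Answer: $-3225$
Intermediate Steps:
$L = - \frac{3}{5}$ ($L = \frac{3}{-2 - 3} = \frac{3}{-5} = 3 \left(- \frac{1}{5}\right) = - \frac{3}{5} \approx -0.6$)
$y = -1$ ($y = 3 - 4 = -1$)
$k{\left(o \right)} = - \frac{25}{3}$ ($k{\left(o \right)} = \frac{5}{- \frac{3}{5}} = 5 \left(- \frac{5}{3}\right) = - \frac{25}{3}$)
$3^{2} k{\left(y \right)} 43 = 3^{2} \left(- \frac{25}{3}\right) 43 = 9 \left(- \frac{25}{3}\right) 43 = \left(-75\right) 43 = -3225$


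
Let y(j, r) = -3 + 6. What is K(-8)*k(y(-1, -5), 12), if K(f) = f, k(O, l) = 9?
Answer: -72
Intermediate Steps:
y(j, r) = 3
K(-8)*k(y(-1, -5), 12) = -8*9 = -72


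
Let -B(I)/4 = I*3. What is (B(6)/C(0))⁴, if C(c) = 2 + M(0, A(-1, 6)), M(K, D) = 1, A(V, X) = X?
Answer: 331776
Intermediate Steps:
B(I) = -12*I (B(I) = -4*I*3 = -12*I)
C(c) = 3 (C(c) = 2 + 1 = 3)
(B(6)/C(0))⁴ = (-12*6/3)⁴ = (-72*⅓)⁴ = (-24)⁴ = 331776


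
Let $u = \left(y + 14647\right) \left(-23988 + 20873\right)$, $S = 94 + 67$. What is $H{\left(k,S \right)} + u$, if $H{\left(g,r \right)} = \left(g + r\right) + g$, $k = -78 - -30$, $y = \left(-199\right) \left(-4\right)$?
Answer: $-48104880$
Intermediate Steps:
$y = 796$
$S = 161$
$u = -48104945$ ($u = \left(796 + 14647\right) \left(-23988 + 20873\right) = 15443 \left(-3115\right) = -48104945$)
$k = -48$ ($k = -78 + 30 = -48$)
$H{\left(g,r \right)} = r + 2 g$
$H{\left(k,S \right)} + u = \left(161 + 2 \left(-48\right)\right) - 48104945 = \left(161 - 96\right) - 48104945 = 65 - 48104945 = -48104880$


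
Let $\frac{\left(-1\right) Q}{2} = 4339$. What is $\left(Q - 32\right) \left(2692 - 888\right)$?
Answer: $-15712840$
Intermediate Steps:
$Q = -8678$ ($Q = \left(-2\right) 4339 = -8678$)
$\left(Q - 32\right) \left(2692 - 888\right) = \left(-8678 - 32\right) \left(2692 - 888\right) = \left(-8710\right) 1804 = -15712840$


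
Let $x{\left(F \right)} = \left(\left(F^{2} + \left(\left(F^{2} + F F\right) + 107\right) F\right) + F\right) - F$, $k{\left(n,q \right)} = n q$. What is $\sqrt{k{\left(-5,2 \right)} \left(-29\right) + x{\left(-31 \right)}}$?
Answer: $4 i \sqrt{3853} \approx 248.29 i$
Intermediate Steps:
$x{\left(F \right)} = F^{2} + F \left(107 + 2 F^{2}\right)$ ($x{\left(F \right)} = \left(\left(F^{2} + \left(\left(F^{2} + F^{2}\right) + 107\right) F\right) + F\right) - F = \left(\left(F^{2} + \left(2 F^{2} + 107\right) F\right) + F\right) - F = \left(\left(F^{2} + \left(107 + 2 F^{2}\right) F\right) + F\right) - F = \left(\left(F^{2} + F \left(107 + 2 F^{2}\right)\right) + F\right) - F = \left(F + F^{2} + F \left(107 + 2 F^{2}\right)\right) - F = F^{2} + F \left(107 + 2 F^{2}\right)$)
$\sqrt{k{\left(-5,2 \right)} \left(-29\right) + x{\left(-31 \right)}} = \sqrt{\left(-5\right) 2 \left(-29\right) - 31 \left(107 - 31 + 2 \left(-31\right)^{2}\right)} = \sqrt{\left(-10\right) \left(-29\right) - 31 \left(107 - 31 + 2 \cdot 961\right)} = \sqrt{290 - 31 \left(107 - 31 + 1922\right)} = \sqrt{290 - 61938} = \sqrt{-61648} = 4 i \sqrt{3853}$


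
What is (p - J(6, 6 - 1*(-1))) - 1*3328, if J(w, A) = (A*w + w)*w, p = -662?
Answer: -4278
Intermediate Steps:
J(w, A) = w*(w + A*w) (J(w, A) = (w + A*w)*w = w*(w + A*w))
(p - J(6, 6 - 1*(-1))) - 1*3328 = (-662 - 6**2*(1 + (6 - 1*(-1)))) - 1*3328 = (-662 - 36*(1 + (6 + 1))) - 3328 = (-662 - 36*(1 + 7)) - 3328 = (-662 - 36*8) - 3328 = (-662 - 1*288) - 3328 = (-662 - 288) - 3328 = -950 - 3328 = -4278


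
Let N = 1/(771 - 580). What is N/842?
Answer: 1/160822 ≈ 6.2181e-6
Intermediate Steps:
N = 1/191 ≈ 0.0052356
N/842 = (1/191)/842 = (1/191)*(1/842) = 1/160822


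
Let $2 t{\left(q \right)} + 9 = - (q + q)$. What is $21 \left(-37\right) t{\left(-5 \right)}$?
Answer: $- \frac{777}{2} \approx -388.5$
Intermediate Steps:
$t{\left(q \right)} = - \frac{9}{2} - q$ ($t{\left(q \right)} = - \frac{9}{2} + \frac{\left(-1\right) \left(q + q\right)}{2} = - \frac{9}{2} + \frac{\left(-1\right) 2 q}{2} = - \frac{9}{2} + \frac{\left(-2\right) q}{2} = - \frac{9}{2} - q$)
$21 \left(-37\right) t{\left(-5 \right)} = 21 \left(-37\right) \left(- \frac{9}{2} - -5\right) = - 777 \left(- \frac{9}{2} + 5\right) = \left(-777\right) \frac{1}{2} = - \frac{777}{2}$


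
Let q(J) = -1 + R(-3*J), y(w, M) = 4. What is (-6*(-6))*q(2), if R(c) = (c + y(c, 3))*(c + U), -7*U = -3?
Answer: 2556/7 ≈ 365.14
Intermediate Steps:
U = 3/7 (U = -1/7*(-3) = 3/7 ≈ 0.42857)
R(c) = (4 + c)*(3/7 + c) (R(c) = (c + 4)*(c + 3/7) = (4 + c)*(3/7 + c))
q(J) = 5/7 + 9*J**2 - 93*J/7 (q(J) = -1 + (12/7 + (-3*J)**2 + 31*(-3*J)/7) = -1 + (12/7 + 9*J**2 - 93*J/7) = 5/7 + 9*J**2 - 93*J/7)
(-6*(-6))*q(2) = (-6*(-6))*(5/7 + 9*2**2 - 93/7*2) = 36*(5/7 + 9*4 - 186/7) = 36*(5/7 + 36 - 186/7) = 36*(71/7) = 2556/7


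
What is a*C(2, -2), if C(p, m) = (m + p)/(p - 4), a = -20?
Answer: 0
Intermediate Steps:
C(p, m) = (m + p)/(-4 + p)
a*C(2, -2) = -20*(-2 + 2)/(-4 + 2) = -20*0/(-2) = -(-10)*0 = -20*0 = 0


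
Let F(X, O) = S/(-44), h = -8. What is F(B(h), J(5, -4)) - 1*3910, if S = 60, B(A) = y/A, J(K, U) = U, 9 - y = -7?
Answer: -43025/11 ≈ -3911.4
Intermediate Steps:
y = 16 (y = 9 - 1*(-7) = 9 + 7 = 16)
B(A) = 16/A
F(X, O) = -15/11 (F(X, O) = 60/(-44) = 60*(-1/44) = -15/11)
F(B(h), J(5, -4)) - 1*3910 = -15/11 - 1*3910 = -15/11 - 3910 = -43025/11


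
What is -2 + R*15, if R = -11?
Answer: -167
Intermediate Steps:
-2 + R*15 = -2 - 11*15 = -2 - 165 = -167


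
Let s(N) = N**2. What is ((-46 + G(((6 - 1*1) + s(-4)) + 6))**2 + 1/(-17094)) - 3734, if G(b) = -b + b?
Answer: -27658093/17094 ≈ -1618.0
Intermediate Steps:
G(b) = 0
((-46 + G(((6 - 1*1) + s(-4)) + 6))**2 + 1/(-17094)) - 3734 = ((-46 + 0)**2 + 1/(-17094)) - 3734 = ((-46)**2 - 1/17094) - 3734 = (2116 - 1/17094) - 3734 = 36170903/17094 - 3734 = -27658093/17094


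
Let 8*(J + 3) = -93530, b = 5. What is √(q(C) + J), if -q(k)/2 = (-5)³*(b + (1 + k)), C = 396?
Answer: √355223/2 ≈ 298.00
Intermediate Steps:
q(k) = 1500 + 250*k (q(k) = -2*(-5)³*(5 + (1 + k)) = -(-250)*(6 + k) = -2*(-750 - 125*k) = 1500 + 250*k)
J = -46777/4 (J = -3 + (⅛)*(-93530) = -3 - 46765/4 = -46777/4 ≈ -11694.)
√(q(C) + J) = √((1500 + 250*396) - 46777/4) = √((1500 + 99000) - 46777/4) = √(100500 - 46777/4) = √(355223/4) = √355223/2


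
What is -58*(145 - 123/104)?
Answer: -433753/52 ≈ -8341.4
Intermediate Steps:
-58*(145 - 123/104) = -58*14957/104 = -433753/52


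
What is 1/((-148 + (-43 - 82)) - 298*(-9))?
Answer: 1/5139 ≈ 0.00019459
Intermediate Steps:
1/((-148 + (-43 - 82)) - 298*(-9)) = -1/9/((-148 - 125) - 298) = -1/9/(-273 - 298) = -1/9/(-571) = -1/571*(-1/9) = 1/5139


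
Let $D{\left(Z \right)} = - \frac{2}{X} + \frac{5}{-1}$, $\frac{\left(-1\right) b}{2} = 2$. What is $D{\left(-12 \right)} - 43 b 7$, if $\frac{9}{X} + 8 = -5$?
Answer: $\frac{10817}{9} \approx 1201.9$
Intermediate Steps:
$b = -4$ ($b = \left(-2\right) 2 = -4$)
$X = - \frac{9}{13}$ ($X = \frac{9}{-8 - 5} = \frac{9}{-13} = 9 \left(- \frac{1}{13}\right) = - \frac{9}{13} \approx -0.69231$)
$D{\left(Z \right)} = - \frac{19}{9}$ ($D{\left(Z \right)} = - \frac{2}{- \frac{9}{13}} + \frac{5}{-1} = \left(-2\right) \left(- \frac{13}{9}\right) + 5 \left(-1\right) = \frac{26}{9} - 5 = - \frac{19}{9}$)
$D{\left(-12 \right)} - 43 b 7 = - \frac{19}{9} - 43 \left(\left(-4\right) 7\right) = - \frac{19}{9} - -1204 = - \frac{19}{9} + 1204 = \frac{10817}{9}$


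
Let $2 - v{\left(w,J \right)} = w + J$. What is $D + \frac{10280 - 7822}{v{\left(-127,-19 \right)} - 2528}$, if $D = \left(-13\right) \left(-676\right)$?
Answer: $\frac{10456491}{1190} \approx 8787.0$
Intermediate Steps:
$v{\left(w,J \right)} = 2 - J - w$ ($v{\left(w,J \right)} = 2 - \left(w + J\right) = 2 - \left(J + w\right) = 2 - J - w$)
$D = 8788$
$D + \frac{10280 - 7822}{v{\left(-127,-19 \right)} - 2528} = 8788 + \frac{10280 - 7822}{\left(2 - -19 - -127\right) - 2528} = 8788 + \frac{2458}{\left(2 + 19 + 127\right) - 2528} = 8788 + \frac{2458}{148 - 2528} = 8788 + \frac{2458}{-2380} = 8788 + 2458 \left(- \frac{1}{2380}\right) = 8788 - \frac{1229}{1190} = \frac{10456491}{1190}$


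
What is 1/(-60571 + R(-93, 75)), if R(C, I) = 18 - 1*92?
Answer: -1/60645 ≈ -1.6489e-5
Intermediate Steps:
R(C, I) = -74 (R(C, I) = 18 - 92 = -74)
1/(-60571 + R(-93, 75)) = 1/(-60571 - 74) = 1/(-60645) = -1/60645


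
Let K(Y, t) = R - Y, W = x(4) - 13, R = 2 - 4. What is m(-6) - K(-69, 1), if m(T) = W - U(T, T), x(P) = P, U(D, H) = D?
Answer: -70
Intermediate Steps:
R = -2
W = -9 (W = 4 - 13 = -9)
K(Y, t) = -2 - Y
m(T) = -9 - T
m(-6) - K(-69, 1) = (-9 - 1*(-6)) - (-2 - 1*(-69)) = (-9 + 6) - (-2 + 69) = -3 - 1*67 = -3 - 67 = -70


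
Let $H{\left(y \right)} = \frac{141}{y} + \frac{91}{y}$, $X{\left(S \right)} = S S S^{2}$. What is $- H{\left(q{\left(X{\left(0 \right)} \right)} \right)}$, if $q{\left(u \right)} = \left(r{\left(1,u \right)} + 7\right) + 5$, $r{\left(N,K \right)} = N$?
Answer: $- \frac{232}{13} \approx -17.846$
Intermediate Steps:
$X{\left(S \right)} = S^{4}$ ($X{\left(S \right)} = S^{2} S^{2} = S^{4}$)
$q{\left(u \right)} = 13$ ($q{\left(u \right)} = \left(1 + 7\right) + 5 = 8 + 5 = 13$)
$H{\left(y \right)} = \frac{232}{y}$
$- H{\left(q{\left(X{\left(0 \right)} \right)} \right)} = - \frac{232}{13}$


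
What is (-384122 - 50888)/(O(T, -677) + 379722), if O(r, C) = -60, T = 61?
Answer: -217505/189831 ≈ -1.1458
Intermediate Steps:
(-384122 - 50888)/(O(T, -677) + 379722) = (-384122 - 50888)/(-60 + 379722) = -435010/379662 = -435010*1/379662 = -217505/189831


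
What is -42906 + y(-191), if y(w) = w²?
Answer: -6425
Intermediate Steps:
-42906 + y(-191) = -42906 + (-191)² = -42906 + 36481 = -6425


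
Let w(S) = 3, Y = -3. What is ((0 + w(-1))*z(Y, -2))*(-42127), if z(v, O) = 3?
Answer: -379143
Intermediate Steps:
((0 + w(-1))*z(Y, -2))*(-42127) = ((0 + 3)*3)*(-42127) = (3*3)*(-42127) = 9*(-42127) = -379143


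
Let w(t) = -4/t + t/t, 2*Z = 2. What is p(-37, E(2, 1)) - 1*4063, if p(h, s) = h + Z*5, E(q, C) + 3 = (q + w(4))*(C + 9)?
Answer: -4095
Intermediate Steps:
Z = 1 (Z = (½)*2 = 1)
w(t) = 1 - 4/t (w(t) = -4/t + 1 = 1 - 4/t)
E(q, C) = -3 + q*(9 + C) (E(q, C) = -3 + (q + (-4 + 4)/4)*(C + 9) = -3 + (q + (¼)*0)*(9 + C) = -3 + (q + 0)*(9 + C) = -3 + q*(9 + C))
p(h, s) = 5 + h (p(h, s) = h + 1*5 = h + 5 = 5 + h)
p(-37, E(2, 1)) - 1*4063 = (5 - 37) - 1*4063 = -32 - 4063 = -4095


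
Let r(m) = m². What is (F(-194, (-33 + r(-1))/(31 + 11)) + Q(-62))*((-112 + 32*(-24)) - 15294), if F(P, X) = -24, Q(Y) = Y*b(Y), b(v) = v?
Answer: -61784680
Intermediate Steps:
Q(Y) = Y² (Q(Y) = Y*Y = Y²)
(F(-194, (-33 + r(-1))/(31 + 11)) + Q(-62))*((-112 + 32*(-24)) - 15294) = (-24 + (-62)²)*((-112 + 32*(-24)) - 15294) = (-24 + 3844)*((-112 - 768) - 15294) = 3820*(-880 - 15294) = 3820*(-16174) = -61784680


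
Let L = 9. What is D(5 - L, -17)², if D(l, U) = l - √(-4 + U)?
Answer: (4 + I*√21)² ≈ -5.0 + 36.661*I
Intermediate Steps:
D(5 - L, -17)² = ((5 - 1*9) - √(-4 - 17))² = ((5 - 9) - √(-21))² = (-4 - I*√21)²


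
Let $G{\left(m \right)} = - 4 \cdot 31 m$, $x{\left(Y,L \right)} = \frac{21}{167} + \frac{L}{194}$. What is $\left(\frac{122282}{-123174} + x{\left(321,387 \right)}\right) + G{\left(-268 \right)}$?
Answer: $\frac{66309914608775}{1995295626} \approx 33233.0$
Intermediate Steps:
$x{\left(Y,L \right)} = \frac{21}{167} + \frac{L}{194}$ ($x{\left(Y,L \right)} = 21 \cdot \frac{1}{167} + L \frac{1}{194} = \frac{21}{167} + \frac{L}{194}$)
$G{\left(m \right)} = - 124 m$
$\left(\frac{122282}{-123174} + x{\left(321,387 \right)}\right) + G{\left(-268 \right)} = \left(\frac{122282}{-123174} + \left(\frac{21}{167} + \frac{1}{194} \cdot 387\right)\right) - -33232 = \left(122282 \left(- \frac{1}{123174}\right) + \left(\frac{21}{167} + \frac{387}{194}\right)\right) + 33232 = \left(- \frac{61141}{61587} + \frac{68703}{32398}\right) + 33232 = \frac{2250365543}{1995295626} + 33232 = \frac{66309914608775}{1995295626}$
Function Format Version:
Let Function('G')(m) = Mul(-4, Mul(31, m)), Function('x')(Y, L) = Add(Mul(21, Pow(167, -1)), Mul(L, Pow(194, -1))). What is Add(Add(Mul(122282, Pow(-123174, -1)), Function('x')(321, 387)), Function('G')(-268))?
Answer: Rational(66309914608775, 1995295626) ≈ 33233.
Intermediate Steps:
Function('x')(Y, L) = Add(Rational(21, 167), Mul(Rational(1, 194), L)) (Function('x')(Y, L) = Add(Mul(21, Rational(1, 167)), Mul(L, Rational(1, 194))) = Add(Rational(21, 167), Mul(Rational(1, 194), L)))
Function('G')(m) = Mul(-124, m)
Add(Add(Mul(122282, Pow(-123174, -1)), Function('x')(321, 387)), Function('G')(-268)) = Add(Add(Mul(122282, Pow(-123174, -1)), Add(Rational(21, 167), Mul(Rational(1, 194), 387))), Mul(-124, -268)) = Add(Add(Mul(122282, Rational(-1, 123174)), Add(Rational(21, 167), Rational(387, 194))), 33232) = Add(Add(Rational(-61141, 61587), Rational(68703, 32398)), 33232) = Add(Rational(2250365543, 1995295626), 33232) = Rational(66309914608775, 1995295626)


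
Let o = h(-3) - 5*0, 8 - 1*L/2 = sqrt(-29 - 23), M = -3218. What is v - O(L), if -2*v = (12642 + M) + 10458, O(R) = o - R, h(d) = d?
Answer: -9922 - 4*I*sqrt(13) ≈ -9922.0 - 14.422*I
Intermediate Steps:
L = 16 - 4*I*sqrt(13) (L = 16 - 2*sqrt(-29 - 23) = 16 - 4*I*sqrt(13) ≈ 16.0 - 14.422*I)
o = -3 (o = -3 - 5*0 = -3 + 0 = -3)
O(R) = -3 - R
v = -9941 (v = -((12642 - 3218) + 10458)/2 = -(9424 + 10458)/2 = -1/2*19882 = -9941)
v - O(L) = -9941 - (-3 - (16 - 4*I*sqrt(13))) = -9941 - (-3 + (-16 + 4*I*sqrt(13))) = -9941 - (-19 + 4*I*sqrt(13)) = -9941 + (19 - 4*I*sqrt(13)) = -9922 - 4*I*sqrt(13)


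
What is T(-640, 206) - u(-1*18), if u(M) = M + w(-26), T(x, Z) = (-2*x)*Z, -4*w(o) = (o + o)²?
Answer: 264374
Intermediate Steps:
w(o) = -o² (w(o) = -(o + o)²/4 = -4*o²/4 = -o²)
T(x, Z) = -2*Z*x
u(M) = -676 + M (u(M) = M - 1*(-26)² = M - 1*676 = M - 676 = -676 + M)
T(-640, 206) - u(-1*18) = -2*206*(-640) - (-676 - 1*18) = 263680 - (-676 - 18) = 263680 - 1*(-694) = 263680 + 694 = 264374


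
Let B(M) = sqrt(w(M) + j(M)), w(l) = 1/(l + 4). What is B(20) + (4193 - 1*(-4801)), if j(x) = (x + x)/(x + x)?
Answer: 8994 + 5*sqrt(6)/12 ≈ 8995.0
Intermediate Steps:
j(x) = 1 (j(x) = (2*x)/((2*x)) = (2*x)*(1/(2*x)) = 1)
w(l) = 1/(4 + l)
B(M) = sqrt(1 + 1/(4 + M)) (B(M) = sqrt(1/(4 + M) + 1) = sqrt(1 + 1/(4 + M)))
B(20) + (4193 - 1*(-4801)) = sqrt((5 + 20)/(4 + 20)) + (4193 - 1*(-4801)) = sqrt(25/24) + (4193 + 4801) = sqrt((1/24)*25) + 8994 = sqrt(25/24) + 8994 = 5*sqrt(6)/12 + 8994 = 8994 + 5*sqrt(6)/12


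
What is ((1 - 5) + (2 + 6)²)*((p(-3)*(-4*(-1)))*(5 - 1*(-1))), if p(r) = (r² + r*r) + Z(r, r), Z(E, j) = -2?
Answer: 23040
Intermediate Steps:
p(r) = -2 + 2*r² (p(r) = (r² + r*r) - 2 = (r² + r²) - 2 = 2*r² - 2 = -2 + 2*r²)
((1 - 5) + (2 + 6)²)*((p(-3)*(-4*(-1)))*(5 - 1*(-1))) = ((1 - 5) + (2 + 6)²)*(((-2 + 2*(-3)²)*(-4*(-1)))*(5 - 1*(-1))) = (-4 + 8²)*(((-2 + 2*9)*4)*(5 + 1)) = (-4 + 64)*(((-2 + 18)*4)*6) = 60*((16*4)*6) = 60*(64*6) = 60*384 = 23040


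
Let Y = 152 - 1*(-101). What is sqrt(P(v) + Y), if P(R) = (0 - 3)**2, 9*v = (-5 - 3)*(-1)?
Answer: sqrt(262) ≈ 16.186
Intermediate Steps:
Y = 253 (Y = 152 + 101 = 253)
v = 8/9 (v = ((-5 - 3)*(-1))/9 = (-8*(-1))/9 = (1/9)*8 = 8/9 ≈ 0.88889)
P(R) = 9 (P(R) = (-3)**2 = 9)
sqrt(P(v) + Y) = sqrt(9 + 253) = sqrt(262)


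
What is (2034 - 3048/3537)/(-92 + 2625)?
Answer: 2397070/2986407 ≈ 0.80266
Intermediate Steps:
(2034 - 3048/3537)/(-92 + 2625) = (2034 - 3048*1/3537)/2533 = (2034 - 1016/1179)*(1/2533) = (2397070/1179)*(1/2533) = 2397070/2986407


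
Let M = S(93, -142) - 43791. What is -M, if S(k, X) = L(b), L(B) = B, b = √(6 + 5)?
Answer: 43791 - √11 ≈ 43788.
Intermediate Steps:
b = √11 ≈ 3.3166
S(k, X) = √11
M = -43791 + √11 (M = √11 - 43791 = -43791 + √11 ≈ -43788.)
-M = -(-43791 + √11) = 43791 - √11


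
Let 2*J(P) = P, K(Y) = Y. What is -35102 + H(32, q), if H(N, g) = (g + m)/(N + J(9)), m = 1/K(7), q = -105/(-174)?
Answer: -520176235/14819 ≈ -35102.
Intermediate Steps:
q = 35/58 (q = -105*(-1/174) = 35/58 ≈ 0.60345)
J(P) = P/2
m = ⅐ (m = 1/7 = ⅐ ≈ 0.14286)
H(N, g) = (⅐ + g)/(9/2 + N) (H(N, g) = (g + ⅐)/(N + (½)*9) = (⅐ + g)/(N + 9/2) = (⅐ + g)/(9/2 + N))
-35102 + H(32, q) = -35102 + 2*(1 + 7*(35/58))/(7*(9 + 2*32)) = -35102 + 2*(1 + 245/58)/(7*(9 + 64)) = -35102 + (2/7)*(303/58)/73 = -35102 + (2/7)*(1/73)*(303/58) = -35102 + 303/14819 = -520176235/14819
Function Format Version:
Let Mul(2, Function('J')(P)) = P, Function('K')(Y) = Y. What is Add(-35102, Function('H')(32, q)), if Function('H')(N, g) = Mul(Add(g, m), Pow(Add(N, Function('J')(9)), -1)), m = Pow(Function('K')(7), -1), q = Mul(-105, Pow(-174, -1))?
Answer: Rational(-520176235, 14819) ≈ -35102.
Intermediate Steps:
q = Rational(35, 58) (q = Mul(-105, Rational(-1, 174)) = Rational(35, 58) ≈ 0.60345)
Function('J')(P) = Mul(Rational(1, 2), P)
m = Rational(1, 7) (m = Pow(7, -1) = Rational(1, 7) ≈ 0.14286)
Function('H')(N, g) = Mul(Pow(Add(Rational(9, 2), N), -1), Add(Rational(1, 7), g)) (Function('H')(N, g) = Mul(Add(g, Rational(1, 7)), Pow(Add(N, Mul(Rational(1, 2), 9)), -1)) = Mul(Add(Rational(1, 7), g), Pow(Add(N, Rational(9, 2)), -1)) = Mul(Add(Rational(1, 7), g), Pow(Add(Rational(9, 2), N), -1)) = Mul(Pow(Add(Rational(9, 2), N), -1), Add(Rational(1, 7), g)))
Add(-35102, Function('H')(32, q)) = Add(-35102, Mul(Rational(2, 7), Pow(Add(9, Mul(2, 32)), -1), Add(1, Mul(7, Rational(35, 58))))) = Add(-35102, Mul(Rational(2, 7), Pow(Add(9, 64), -1), Add(1, Rational(245, 58)))) = Add(-35102, Mul(Rational(2, 7), Pow(73, -1), Rational(303, 58))) = Add(-35102, Mul(Rational(2, 7), Rational(1, 73), Rational(303, 58))) = Add(-35102, Rational(303, 14819)) = Rational(-520176235, 14819)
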